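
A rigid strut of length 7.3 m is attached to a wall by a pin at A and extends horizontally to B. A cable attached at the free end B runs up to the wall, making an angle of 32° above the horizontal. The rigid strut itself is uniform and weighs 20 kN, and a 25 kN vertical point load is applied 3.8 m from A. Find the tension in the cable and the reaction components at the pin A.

ΣM about A: T·sin32°·7.3 − 20·3.65 − 25·3.8 = 0 → T = 168/(7.3·0.529919) = 43.4287 ≈ 43.43 kN.
ΣF_x = 0: A_x − T·cos32° = 0 → A_x = 43.4287 × 0.848048 = 36.83 kN.
ΣF_y = 0: A_y + T·sin32° − 20 − 25 = 0 → A_y = 45 − 43.4287 × 0.529919 = 21.99 kN.

T = 43.43 kN, A_x = 36.83 kN, A_y = 21.99 kN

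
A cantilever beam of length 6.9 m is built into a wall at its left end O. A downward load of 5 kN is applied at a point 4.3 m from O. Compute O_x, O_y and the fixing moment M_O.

ΣF_x = 0: O_x = 0.
ΣF_y = 0: O_y − 5 = 0 → O_y = 5.000 kN.
ΣM about O: M_O − 5·4.3 = 0 → M_O = 21.50 kN·m.

O_x = 0, O_y = 5.000 kN, M_O = 21.50 kN·m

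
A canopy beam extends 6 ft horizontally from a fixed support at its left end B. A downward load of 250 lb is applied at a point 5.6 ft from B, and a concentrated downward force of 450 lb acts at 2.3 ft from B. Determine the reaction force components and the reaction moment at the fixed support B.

ΣF_x = 0: B_x = 0.
ΣF_y = 0: B_y − 250 − 450 = 0 → B_y = 700.0 lb.
ΣM about B: M_B − 250·5.6 − 450·2.3 = 0 → M_B = 2435 lb·ft.

B_x = 0, B_y = 700.0 lb, M_B = 2435 lb·ft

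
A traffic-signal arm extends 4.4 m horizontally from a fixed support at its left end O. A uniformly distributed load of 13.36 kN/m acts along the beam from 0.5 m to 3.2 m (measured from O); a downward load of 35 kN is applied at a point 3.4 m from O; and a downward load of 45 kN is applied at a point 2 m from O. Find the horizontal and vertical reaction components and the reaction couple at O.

Resultant of the distributed load: 13.36 × 2.7 = 36.072 kN at 1.85 m from O.
ΣF_x = 0: O_x = 0.
ΣF_y = 0: O_y − 13.36·2.7 − 35 − 45 = 0 → O_y = 116.1 kN.
ΣM about O: M_O − (13.36·2.7)·1.85 − 35·3.4 − 45·2 = 0 → M_O = 275.7 kN·m.

O_x = 0, O_y = 116.1 kN, M_O = 275.7 kN·m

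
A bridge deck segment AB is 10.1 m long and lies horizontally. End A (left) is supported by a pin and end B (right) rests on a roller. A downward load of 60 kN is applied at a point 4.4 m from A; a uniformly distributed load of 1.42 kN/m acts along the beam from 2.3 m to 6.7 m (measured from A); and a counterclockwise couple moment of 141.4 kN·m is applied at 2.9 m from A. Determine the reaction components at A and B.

Resultant of the distributed load: 1.42 × 4.4 = 6.248 kN at 4.5 m from A.
Taking moments about A: B_y·10.1 − 60·4.4 − (1.42·4.4)·4.5 + 141.4 = 0 → B_y = 150.716/10.1 = 14.9224 ≈ 14.92 kN.
ΣF_y = 0: A_y + 14.9224 − 60 − 1.42·4.4 = 0 → A_y = 51.33 kN.
ΣF_x = 0: no horizontal applied forces, so A_x = 0.

A_x = 0, A_y = 51.33 kN, B_y = 14.92 kN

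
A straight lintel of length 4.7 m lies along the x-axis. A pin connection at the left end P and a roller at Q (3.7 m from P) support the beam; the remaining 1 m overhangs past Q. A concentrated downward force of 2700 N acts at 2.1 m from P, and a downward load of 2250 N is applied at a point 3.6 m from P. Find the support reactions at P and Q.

ΣM about P: Q_y·3.7 − 2700·2.1 − 2250·3.6 = 0 → Q_y = 13770/3.7 = 3721.62 ≈ 3722 N.
ΣF_y = 0: P_y + 3721.62 − 2700 − 2250 = 0 → P_y = 1228 N.
ΣF_x = 0: no horizontal applied forces, so P_x = 0.

P_x = 0, P_y = 1228 N, Q_y = 3722 N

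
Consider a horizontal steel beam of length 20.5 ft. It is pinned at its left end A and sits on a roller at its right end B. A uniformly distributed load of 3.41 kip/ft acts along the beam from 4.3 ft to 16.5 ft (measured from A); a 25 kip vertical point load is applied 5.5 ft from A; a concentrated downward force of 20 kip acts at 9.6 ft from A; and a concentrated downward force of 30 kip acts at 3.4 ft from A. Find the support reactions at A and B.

Resultant of the distributed load: 3.41 × 12.2 = 41.602 kip at 10.4 ft from A.
Taking moments about A: B_y·20.5 − (3.41·12.2)·10.4 − 25·5.5 − 20·9.6 − 30·3.4 = 0 → B_y = 864.1608/20.5 = 42.1542 ≈ 42.15 kip.
ΣF_y = 0: A_y + 42.1542 − 3.41·12.2 − 25 − 20 − 30 = 0 → A_y = 74.45 kip.
ΣF_x = 0: no horizontal applied forces, so A_x = 0.

A_x = 0, A_y = 74.45 kip, B_y = 42.15 kip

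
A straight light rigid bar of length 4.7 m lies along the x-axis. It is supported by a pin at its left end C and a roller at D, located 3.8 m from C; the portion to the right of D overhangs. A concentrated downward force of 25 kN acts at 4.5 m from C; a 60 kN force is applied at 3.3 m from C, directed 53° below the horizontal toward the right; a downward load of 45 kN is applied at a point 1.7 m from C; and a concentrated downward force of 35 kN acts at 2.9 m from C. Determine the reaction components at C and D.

C_x = -36.11 kN, C_y = 34.86 kN, D_y = 118.1 kN

Taking moments about C: D_y·3.8 − 25·4.5 − 60·sin53°·3.3 − 45·1.7 − 35·2.9 = 0 → D_y = 448.63/3.8 = 118.061 ≈ 118.1 kN.
ΣF_y = 0: C_y + 118.061 − 25 − 60·sin53° − 45 − 35 = 0 → C_y = 34.86 kN.
ΣF_x = 0: C_x + 60·cos53° = 0 → C_x = -36.11 kN.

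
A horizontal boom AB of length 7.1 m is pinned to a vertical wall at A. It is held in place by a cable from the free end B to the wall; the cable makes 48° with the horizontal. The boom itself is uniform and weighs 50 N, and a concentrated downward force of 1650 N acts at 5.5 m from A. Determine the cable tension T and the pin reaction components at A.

T = 1754 N, A_x = 1173 N, A_y = 396.8 N

ΣM about A: T·sin48°·7.1 − 50·3.55 − 1650·5.5 = 0 → T = 9252.5/(7.1·0.743145) = 1753.59 ≈ 1754 N.
ΣF_x = 0: A_x − T·cos48° = 0 → A_x = 1753.59 × 0.669131 = 1173 N.
ΣF_y = 0: A_y + T·sin48° − 50 − 1650 = 0 → A_y = 1700 − 1753.59 × 0.743145 = 396.8 N.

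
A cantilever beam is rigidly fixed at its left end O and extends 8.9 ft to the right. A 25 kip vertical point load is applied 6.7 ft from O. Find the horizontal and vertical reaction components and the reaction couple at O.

ΣF_x = 0: O_x = 0.
ΣF_y = 0: O_y − 25 = 0 → O_y = 25.00 kip.
ΣM about O: M_O − 25·6.7 = 0 → M_O = 167.5 kip·ft.

O_x = 0, O_y = 25.00 kip, M_O = 167.5 kip·ft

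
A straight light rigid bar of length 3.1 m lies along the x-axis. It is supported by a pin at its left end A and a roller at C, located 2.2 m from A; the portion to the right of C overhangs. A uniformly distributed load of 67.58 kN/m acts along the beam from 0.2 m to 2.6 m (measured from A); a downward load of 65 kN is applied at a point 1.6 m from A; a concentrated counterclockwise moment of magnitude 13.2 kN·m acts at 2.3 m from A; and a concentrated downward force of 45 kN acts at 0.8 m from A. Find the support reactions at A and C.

A_x = 0, A_y = 111.3 kN, C_y = 160.8 kN

Resultant of the distributed load: 67.58 × 2.4 = 162.192 kN at 1.4 m from A.
Taking moments about A: C_y·2.2 − (67.58·2.4)·1.4 − 65·1.6 + 13.2 − 45·0.8 = 0 → C_y = 353.8688/2.2 = 160.849 ≈ 160.8 kN.
ΣF_y = 0: A_y + 160.849 − 67.58·2.4 − 65 − 45 = 0 → A_y = 111.3 kN.
ΣF_x = 0: no horizontal applied forces, so A_x = 0.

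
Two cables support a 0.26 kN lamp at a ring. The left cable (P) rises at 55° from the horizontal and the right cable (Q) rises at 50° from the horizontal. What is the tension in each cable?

ΣF_x = 0: −T_P·cos55° + T_Q·cos50° = 0 → T_Q = 0.892327·T_P.
ΣF_y = 0: T_P·sin55° + T_Q·sin50° = 0.26.
Substitute: T_P·(0.819152 + 0.892327·0.766044) = 0.26 → T_P = 0.17302 ≈ 0.1730 kN.
Then T_Q = 0.892327 × 0.17302 = 0.1544 kN.

T_P = 0.1730 kN, T_Q = 0.1544 kN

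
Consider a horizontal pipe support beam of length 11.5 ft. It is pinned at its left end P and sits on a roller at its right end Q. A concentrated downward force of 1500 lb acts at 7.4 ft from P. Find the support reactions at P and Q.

P_x = 0, P_y = 534.8 lb, Q_y = 965.2 lb

Taking moments about P: Q_y·11.5 − 1500·7.4 = 0 → Q_y = 11100/11.5 = 965.217 ≈ 965.2 lb.
ΣF_y = 0: P_y + 965.217 − 1500 = 0 → P_y = 534.8 lb.
ΣF_x = 0: no horizontal applied forces, so P_x = 0.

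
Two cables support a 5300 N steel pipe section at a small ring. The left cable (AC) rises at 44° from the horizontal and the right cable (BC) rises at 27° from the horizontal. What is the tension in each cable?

ΣF_x = 0: −T_AC·cos44° + T_BC·cos27° = 0 → T_BC = 0.807334·T_AC.
ΣF_y = 0: T_AC·sin44° + T_BC·sin27° = 5300.
Substitute: T_AC·(0.694658 + 0.807334·0.45399) = 5300 → T_AC = 4994.44 ≈ 4994 N.
Then T_BC = 0.807334 × 4994.44 = 4032 N.

T_AC = 4994 N, T_BC = 4032 N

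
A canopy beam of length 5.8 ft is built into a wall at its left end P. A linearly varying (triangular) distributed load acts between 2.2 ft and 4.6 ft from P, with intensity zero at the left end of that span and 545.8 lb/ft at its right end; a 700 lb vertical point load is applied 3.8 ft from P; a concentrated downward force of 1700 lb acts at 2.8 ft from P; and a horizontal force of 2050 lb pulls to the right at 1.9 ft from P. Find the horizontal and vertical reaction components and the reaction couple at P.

P_x = -2050 lb, P_y = 3055 lb, M_P = 9909 lb·ft

Resultant of the triangular load: ½ × 545.8 × 2.4 = 654.96 lb, acting at 3.8 ft from P (one-third of the span from the peak).
ΣF_x = 0: P_x + 2050 = 0 → P_x = -2050 lb.
ΣF_y = 0: P_y − ½·545.8·2.4 − 700 − 1700 = 0 → P_y = 3055 lb.
ΣM about P: M_P − (½·545.8·2.4)·3.8 − 700·3.8 − 1700·2.8 = 0 → M_P = 9909 lb·ft.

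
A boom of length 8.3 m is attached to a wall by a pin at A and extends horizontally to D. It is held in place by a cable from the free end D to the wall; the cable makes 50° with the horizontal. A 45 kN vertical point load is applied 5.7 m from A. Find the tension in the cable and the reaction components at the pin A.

ΣM about A: T·sin50°·8.3 − 45·5.7 = 0 → T = 256.5/(8.3·0.766044) = 40.3418 ≈ 40.34 kN.
ΣF_x = 0: A_x − T·cos50° = 0 → A_x = 40.3418 × 0.642788 = 25.93 kN.
ΣF_y = 0: A_y + T·sin50° − 45 = 0 → A_y = 45 − 40.3418 × 0.766044 = 14.10 kN.

T = 40.34 kN, A_x = 25.93 kN, A_y = 14.10 kN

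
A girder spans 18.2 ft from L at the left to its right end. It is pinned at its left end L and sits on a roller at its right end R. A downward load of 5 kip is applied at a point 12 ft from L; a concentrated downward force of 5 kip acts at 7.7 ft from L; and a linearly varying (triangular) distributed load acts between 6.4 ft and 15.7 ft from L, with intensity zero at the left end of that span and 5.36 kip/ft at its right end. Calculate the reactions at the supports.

L_x = 0, L_y = 12.26 kip, R_y = 22.67 kip

Resultant of the triangular load: ½ × 5.36 × 9.3 = 24.924 kip, acting at 12.6 ft from L (one-third of the span from the peak).
Moments about L: R_y·18.2 − 5·12 − 5·7.7 − (½·5.36·9.3)·12.6 = 0 → R_y = 412.5424/18.2 = 22.6672 ≈ 22.67 kip.
ΣF_y = 0: L_y + 22.6672 − 5 − 5 − ½·5.36·9.3 = 0 → L_y = 12.26 kip.
ΣF_x = 0: no horizontal applied forces, so L_x = 0.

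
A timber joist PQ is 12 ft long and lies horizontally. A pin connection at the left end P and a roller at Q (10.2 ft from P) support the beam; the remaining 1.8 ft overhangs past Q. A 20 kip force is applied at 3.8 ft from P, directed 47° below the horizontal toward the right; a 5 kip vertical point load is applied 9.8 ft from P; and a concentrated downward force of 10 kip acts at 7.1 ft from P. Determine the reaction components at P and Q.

ΣM about P: Q_y·10.2 − 20·sin47°·3.8 − 5·9.8 − 10·7.1 = 0 → Q_y = 175.583/10.2 = 17.214 ≈ 17.21 kip.
ΣF_y = 0: P_y + 17.214 − 20·sin47° − 5 − 10 = 0 → P_y = 12.41 kip.
ΣF_x = 0: P_x + 20·cos47° = 0 → P_x = -13.64 kip.

P_x = -13.64 kip, P_y = 12.41 kip, Q_y = 17.21 kip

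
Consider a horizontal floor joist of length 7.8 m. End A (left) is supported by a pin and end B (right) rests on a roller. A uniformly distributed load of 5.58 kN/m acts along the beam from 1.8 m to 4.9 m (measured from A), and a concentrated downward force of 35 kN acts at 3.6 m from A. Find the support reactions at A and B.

Resultant of the distributed load: 5.58 × 3.1 = 17.298 kN at 3.35 m from A.
Moments about A: B_y·7.8 − (5.58·3.1)·3.35 − 35·3.6 = 0 → B_y = 183.9483/7.8 = 23.5831 ≈ 23.58 kN.
ΣF_y = 0: A_y + 23.5831 − 5.58·3.1 − 35 = 0 → A_y = 28.71 kN.
ΣF_x = 0: no horizontal applied forces, so A_x = 0.

A_x = 0, A_y = 28.71 kN, B_y = 23.58 kN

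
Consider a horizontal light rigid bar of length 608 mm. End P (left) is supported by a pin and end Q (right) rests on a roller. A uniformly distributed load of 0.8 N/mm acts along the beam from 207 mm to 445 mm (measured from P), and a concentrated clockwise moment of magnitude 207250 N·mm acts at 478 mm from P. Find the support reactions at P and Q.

Resultant of the distributed load: 0.8 × 238 = 190.4 N at 326 mm from P.
ΣM about P: Q_y·608 − (0.8·238)·326 − 207250 = 0 → Q_y = 269320.4/608 = 442.961 ≈ 443.0 N.
ΣF_y = 0: P_y + 442.961 − 0.8·238 = 0 → P_y = -252.6 N.
ΣF_x = 0: no horizontal applied forces, so P_x = 0.

P_x = 0, P_y = -252.6 N, Q_y = 443.0 N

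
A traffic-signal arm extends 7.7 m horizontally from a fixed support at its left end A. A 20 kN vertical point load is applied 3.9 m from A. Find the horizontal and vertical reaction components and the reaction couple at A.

ΣF_x = 0: A_x = 0.
ΣF_y = 0: A_y − 20 = 0 → A_y = 20.00 kN.
ΣM about A: M_A − 20·3.9 = 0 → M_A = 78.00 kN·m.

A_x = 0, A_y = 20.00 kN, M_A = 78.00 kN·m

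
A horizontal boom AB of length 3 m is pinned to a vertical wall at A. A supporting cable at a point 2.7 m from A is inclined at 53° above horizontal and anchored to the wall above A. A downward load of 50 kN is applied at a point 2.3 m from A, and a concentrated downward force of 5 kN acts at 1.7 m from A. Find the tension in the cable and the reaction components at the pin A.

T = 57.27 kN, A_x = 34.47 kN, A_y = 9.259 kN

ΣM about A: T·sin53°·2.7 − 50·2.3 − 5·1.7 = 0 → T = 123.5/(2.7·0.798636) = 57.2736 ≈ 57.27 kN.
ΣF_x = 0: A_x − T·cos53° = 0 → A_x = 57.2736 × 0.601815 = 34.47 kN.
ΣF_y = 0: A_y + T·sin53° − 50 − 5 = 0 → A_y = 55 − 57.2736 × 0.798636 = 9.259 kN.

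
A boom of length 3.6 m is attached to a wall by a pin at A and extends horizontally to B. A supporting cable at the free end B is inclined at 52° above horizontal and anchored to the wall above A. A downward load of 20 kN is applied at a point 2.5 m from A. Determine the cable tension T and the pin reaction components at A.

T = 17.63 kN, A_x = 10.85 kN, A_y = 6.111 kN

ΣM about A: T·sin52°·3.6 − 20·2.5 = 0 → T = 50/(3.6·0.788011) = 17.6252 ≈ 17.63 kN.
ΣF_x = 0: A_x − T·cos52° = 0 → A_x = 17.6252 × 0.615661 = 10.85 kN.
ΣF_y = 0: A_y + T·sin52° − 20 = 0 → A_y = 20 − 17.6252 × 0.788011 = 6.111 kN.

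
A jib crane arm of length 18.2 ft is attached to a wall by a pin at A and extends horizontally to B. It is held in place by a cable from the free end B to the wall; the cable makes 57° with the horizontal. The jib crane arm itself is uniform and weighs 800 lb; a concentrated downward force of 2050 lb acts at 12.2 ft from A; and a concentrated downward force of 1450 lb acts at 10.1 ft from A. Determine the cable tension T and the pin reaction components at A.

T = 3075 lb, A_x = 1675 lb, A_y = 1721 lb

ΣM about A: T·sin57°·18.2 − 800·9.1 − 2050·12.2 − 1450·10.1 = 0 → T = 46935/(18.2·0.838671) = 3074.92 ≈ 3075 lb.
ΣF_x = 0: A_x − T·cos57° = 0 → A_x = 3074.92 × 0.544639 = 1675 lb.
ΣF_y = 0: A_y + T·sin57° − 800 − 2050 − 1450 = 0 → A_y = 4300 − 3074.92 × 0.838671 = 1721 lb.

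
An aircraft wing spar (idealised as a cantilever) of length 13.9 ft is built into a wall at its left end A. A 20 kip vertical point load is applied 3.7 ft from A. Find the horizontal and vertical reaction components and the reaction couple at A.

A_x = 0, A_y = 20.00 kip, M_A = 74.00 kip·ft

ΣF_x = 0: A_x = 0.
ΣF_y = 0: A_y − 20 = 0 → A_y = 20.00 kip.
ΣM about A: M_A − 20·3.7 = 0 → M_A = 74.00 kip·ft.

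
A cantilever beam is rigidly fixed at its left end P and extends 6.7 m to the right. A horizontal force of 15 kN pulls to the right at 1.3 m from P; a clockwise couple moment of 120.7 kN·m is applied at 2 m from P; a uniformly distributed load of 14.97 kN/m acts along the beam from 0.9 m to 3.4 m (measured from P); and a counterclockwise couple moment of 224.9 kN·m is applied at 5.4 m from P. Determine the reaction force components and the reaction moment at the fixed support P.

P_x = -15.00 kN, P_y = 37.43 kN, M_P = -23.74 kN·m

Resultant of the distributed load: 14.97 × 2.5 = 37.425 kN at 2.15 m from P.
ΣF_x = 0: P_x + 15 = 0 → P_x = -15.00 kN.
ΣF_y = 0: P_y − 14.97·2.5 = 0 → P_y = 37.43 kN.
ΣM about P: M_P − 120.7 − (14.97·2.5)·2.15 + 224.9 = 0 → M_P = -23.74 kN·m.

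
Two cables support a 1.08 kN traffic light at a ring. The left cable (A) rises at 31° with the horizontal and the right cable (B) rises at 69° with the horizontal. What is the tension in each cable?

T_A = 0.3930 kN, T_B = 0.9400 kN

ΣF_x = 0: −T_A·cos31° + T_B·cos69° = 0 → T_B = 2.39186·T_A.
ΣF_y = 0: T_A·sin31° + T_B·sin69° = 1.08.
Substitute: T_A·(0.515038 + 2.39186·0.93358) = 1.08 → T_A = 0.393009 ≈ 0.3930 kN.
Then T_B = 2.39186 × 0.393009 = 0.9400 kN.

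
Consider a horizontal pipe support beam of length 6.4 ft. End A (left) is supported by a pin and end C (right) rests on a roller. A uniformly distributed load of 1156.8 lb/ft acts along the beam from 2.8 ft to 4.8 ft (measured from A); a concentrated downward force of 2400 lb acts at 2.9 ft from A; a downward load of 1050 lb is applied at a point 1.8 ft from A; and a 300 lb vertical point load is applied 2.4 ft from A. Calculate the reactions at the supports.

Resultant of the distributed load: 1156.8 × 2 = 2313.6 lb at 3.8 ft from A.
ΣM about A: C_y·6.4 − (1156.8·2)·3.8 − 2400·2.9 − 1050·1.8 − 300·2.4 = 0 → C_y = 18361.68/6.4 = 2869.01 ≈ 2869 lb.
ΣF_y = 0: A_y + 2869.01 − 1156.8·2 − 2400 − 1050 − 300 = 0 → A_y = 3195 lb.
ΣF_x = 0: no horizontal applied forces, so A_x = 0.

A_x = 0, A_y = 3195 lb, C_y = 2869 lb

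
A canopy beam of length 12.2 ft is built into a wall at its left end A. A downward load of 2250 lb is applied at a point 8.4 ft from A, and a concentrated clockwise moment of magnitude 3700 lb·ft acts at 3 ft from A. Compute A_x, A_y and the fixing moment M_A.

ΣF_x = 0: A_x = 0.
ΣF_y = 0: A_y − 2250 = 0 → A_y = 2250 lb.
ΣM about A: M_A − 2250·8.4 − 3700 = 0 → M_A = 22600 lb·ft.

A_x = 0, A_y = 2250 lb, M_A = 22600 lb·ft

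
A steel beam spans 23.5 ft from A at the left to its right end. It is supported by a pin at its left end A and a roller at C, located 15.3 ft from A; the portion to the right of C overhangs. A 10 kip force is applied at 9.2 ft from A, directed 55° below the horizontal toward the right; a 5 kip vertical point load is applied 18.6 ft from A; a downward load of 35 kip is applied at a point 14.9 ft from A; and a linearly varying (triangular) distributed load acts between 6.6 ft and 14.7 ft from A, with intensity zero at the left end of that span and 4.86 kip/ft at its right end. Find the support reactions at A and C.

A_x = -5.736 kip, A_y = 7.348 kip, C_y = 60.53 kip

Resultant of the triangular load: ½ × 4.86 × 8.1 = 19.683 kip, acting at 12 ft from A (one-third of the span from the peak).
Moments about A: C_y·15.3 − 10·sin55°·9.2 − 5·18.6 − 35·14.9 − (½·4.86·8.1)·12 = 0 → C_y = 926.058/15.3 = 60.5267 ≈ 60.53 kip.
ΣF_y = 0: A_y + 60.5267 − 10·sin55° − 5 − 35 − ½·4.86·8.1 = 0 → A_y = 7.348 kip.
ΣF_x = 0: A_x + 10·cos55° = 0 → A_x = -5.736 kip.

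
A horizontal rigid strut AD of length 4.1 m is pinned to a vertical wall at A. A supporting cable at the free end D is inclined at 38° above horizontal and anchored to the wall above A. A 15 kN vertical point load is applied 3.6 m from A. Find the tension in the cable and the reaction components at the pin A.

T = 21.39 kN, A_x = 16.86 kN, A_y = 1.829 kN

ΣM about A: T·sin38°·4.1 − 15·3.6 = 0 → T = 54/(4.1·0.615661) = 21.3928 ≈ 21.39 kN.
ΣF_x = 0: A_x − T·cos38° = 0 → A_x = 21.3928 × 0.788011 = 16.86 kN.
ΣF_y = 0: A_y + T·sin38° − 15 = 0 → A_y = 15 − 21.3928 × 0.615661 = 1.829 kN.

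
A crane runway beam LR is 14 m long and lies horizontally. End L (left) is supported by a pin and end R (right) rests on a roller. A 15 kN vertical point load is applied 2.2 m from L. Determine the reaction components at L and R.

Moments about L: R_y·14 − 15·2.2 = 0 → R_y = 33/14 = 2.35714 ≈ 2.357 kN.
ΣF_y = 0: L_y + 2.35714 − 15 = 0 → L_y = 12.64 kN.
ΣF_x = 0: no horizontal applied forces, so L_x = 0.

L_x = 0, L_y = 12.64 kN, R_y = 2.357 kN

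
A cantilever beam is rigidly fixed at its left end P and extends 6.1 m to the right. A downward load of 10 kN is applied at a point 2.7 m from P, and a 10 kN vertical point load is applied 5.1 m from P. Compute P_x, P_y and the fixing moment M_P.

P_x = 0, P_y = 20.00 kN, M_P = 78.00 kN·m

ΣF_x = 0: P_x = 0.
ΣF_y = 0: P_y − 10 − 10 = 0 → P_y = 20.00 kN.
ΣM about P: M_P − 10·2.7 − 10·5.1 = 0 → M_P = 78.00 kN·m.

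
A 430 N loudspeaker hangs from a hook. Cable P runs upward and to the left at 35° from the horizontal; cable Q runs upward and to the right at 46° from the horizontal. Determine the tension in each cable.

T_P = 302.4 N, T_Q = 356.6 N

ΣF_x = 0: −T_P·cos35° + T_Q·cos46° = 0 → T_Q = 1.17922·T_P.
ΣF_y = 0: T_P·sin35° + T_Q·sin46° = 430.
Substitute: T_P·(0.573576 + 1.17922·0.71934) = 430 → T_P = 302.426 ≈ 302.4 N.
Then T_Q = 1.17922 × 302.426 = 356.6 N.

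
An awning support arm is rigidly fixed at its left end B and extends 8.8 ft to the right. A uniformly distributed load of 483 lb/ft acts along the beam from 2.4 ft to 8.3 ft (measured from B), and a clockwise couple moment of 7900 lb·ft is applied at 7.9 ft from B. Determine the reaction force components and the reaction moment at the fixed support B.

B_x = 0, B_y = 2850 lb, M_B = 23150 lb·ft

Resultant of the distributed load: 483 × 5.9 = 2849.7 lb at 5.35 ft from B.
ΣF_x = 0: B_x = 0.
ΣF_y = 0: B_y − 483·5.9 = 0 → B_y = 2850 lb.
ΣM about B: M_B − (483·5.9)·5.35 − 7900 = 0 → M_B = 23150 lb·ft.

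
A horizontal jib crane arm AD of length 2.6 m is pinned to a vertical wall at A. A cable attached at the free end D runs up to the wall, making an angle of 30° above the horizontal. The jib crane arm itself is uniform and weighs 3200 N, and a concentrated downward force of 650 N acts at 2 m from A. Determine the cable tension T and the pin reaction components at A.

T = 4200 N, A_x = 3637 N, A_y = 1750 N

ΣM about A: T·sin30°·2.6 − 3200·1.3 − 650·2 = 0 → T = 5460/(2.6·0.5) = 4200 N.
ΣF_x = 0: A_x − T·cos30° = 0 → A_x = 4200 × 0.866025 = 3637 N.
ΣF_y = 0: A_y + T·sin30° − 3200 − 650 = 0 → A_y = 3850 − 4200 × 0.5 = 1750 N.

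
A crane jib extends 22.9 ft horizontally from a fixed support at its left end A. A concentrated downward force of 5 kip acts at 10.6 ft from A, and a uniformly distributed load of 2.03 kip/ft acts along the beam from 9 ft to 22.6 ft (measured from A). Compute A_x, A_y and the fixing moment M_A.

A_x = 0, A_y = 32.61 kip, M_A = 489.2 kip·ft

Resultant of the distributed load: 2.03 × 13.6 = 27.608 kip at 15.8 ft from A.
ΣF_x = 0: A_x = 0.
ΣF_y = 0: A_y − 5 − 2.03·13.6 = 0 → A_y = 32.61 kip.
ΣM about A: M_A − 5·10.6 − (2.03·13.6)·15.8 = 0 → M_A = 489.2 kip·ft.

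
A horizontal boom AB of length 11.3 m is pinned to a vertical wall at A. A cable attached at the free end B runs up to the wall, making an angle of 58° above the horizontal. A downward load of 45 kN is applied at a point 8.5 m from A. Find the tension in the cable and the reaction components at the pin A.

T = 39.91 kN, A_x = 21.15 kN, A_y = 11.15 kN

ΣM about A: T·sin58°·11.3 − 45·8.5 = 0 → T = 382.5/(11.3·0.848048) = 39.9147 ≈ 39.91 kN.
ΣF_x = 0: A_x − T·cos58° = 0 → A_x = 39.9147 × 0.529919 = 21.15 kN.
ΣF_y = 0: A_y + T·sin58° − 45 = 0 → A_y = 45 − 39.9147 × 0.848048 = 11.15 kN.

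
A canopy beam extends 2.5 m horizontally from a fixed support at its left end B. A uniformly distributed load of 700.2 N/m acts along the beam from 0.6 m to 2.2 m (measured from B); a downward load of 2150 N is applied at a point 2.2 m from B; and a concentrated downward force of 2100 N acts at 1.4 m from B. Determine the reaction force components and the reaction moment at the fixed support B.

B_x = 0, B_y = 5370 N, M_B = 9238 N·m

Resultant of the distributed load: 700.2 × 1.6 = 1120.32 N at 1.4 m from B.
ΣF_x = 0: B_x = 0.
ΣF_y = 0: B_y − 700.2·1.6 − 2150 − 2100 = 0 → B_y = 5370 N.
ΣM about B: M_B − (700.2·1.6)·1.4 − 2150·2.2 − 2100·1.4 = 0 → M_B = 9238 N·m.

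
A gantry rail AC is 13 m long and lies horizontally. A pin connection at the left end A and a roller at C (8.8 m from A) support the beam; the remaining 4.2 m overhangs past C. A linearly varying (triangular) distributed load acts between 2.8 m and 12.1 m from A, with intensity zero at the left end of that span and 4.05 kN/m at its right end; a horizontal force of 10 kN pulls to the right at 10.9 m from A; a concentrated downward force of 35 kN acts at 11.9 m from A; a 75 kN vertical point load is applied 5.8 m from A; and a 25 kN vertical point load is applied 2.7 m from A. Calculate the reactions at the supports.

A_x = -10.00 kN, A_y = 30.14 kN, C_y = 123.7 kN

Resultant of the triangular load: ½ × 4.05 × 9.3 = 18.8325 kN, acting at 9 m from A (one-third of the span from the peak).
Taking moments about A: C_y·8.8 − (½·4.05·9.3)·9 − 35·11.9 − 75·5.8 − 25·2.7 = 0 → C_y = 1088.4925/8.8 = 123.692 ≈ 123.7 kN.
ΣF_y = 0: A_y + 123.692 − ½·4.05·9.3 − 35 − 75 − 25 = 0 → A_y = 30.14 kN.
ΣF_x = 0: A_x + 10 = 0 → A_x = -10.00 kN.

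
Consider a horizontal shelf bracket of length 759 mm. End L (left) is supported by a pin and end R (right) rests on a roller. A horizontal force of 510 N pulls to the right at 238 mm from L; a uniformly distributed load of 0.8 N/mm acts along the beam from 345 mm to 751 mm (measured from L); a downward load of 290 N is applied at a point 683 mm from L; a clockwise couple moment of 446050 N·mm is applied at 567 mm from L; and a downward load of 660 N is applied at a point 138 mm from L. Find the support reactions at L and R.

Resultant of the distributed load: 0.8 × 406 = 324.8 N at 548 mm from L.
ΣM about L: R_y·759 − (0.8·406)·548 − 290·683 − 446050 − 660·138 = 0 → R_y = 913190.4/759 = 1203.15 ≈ 1203 N.
ΣF_y = 0: L_y + 1203.15 − 0.8·406 − 290 − 660 = 0 → L_y = 71.65 N.
ΣF_x = 0: L_x + 510 = 0 → L_x = -510.0 N.

L_x = -510.0 N, L_y = 71.65 N, R_y = 1203 N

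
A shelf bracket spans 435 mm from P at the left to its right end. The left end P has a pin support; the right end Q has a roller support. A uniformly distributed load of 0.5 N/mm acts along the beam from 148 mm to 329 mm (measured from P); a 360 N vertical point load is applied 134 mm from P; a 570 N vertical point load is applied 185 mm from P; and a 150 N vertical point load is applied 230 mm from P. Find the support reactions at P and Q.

Resultant of the distributed load: 0.5 × 181 = 90.5 N at 238.5 mm from P.
Moments about P: Q_y·435 − (0.5·181)·238.5 − 360·134 − 570·185 − 150·230 = 0 → Q_y = 209774.25/435 = 482.24 ≈ 482.2 N.
ΣF_y = 0: P_y + 482.24 − 0.5·181 − 360 − 570 − 150 = 0 → P_y = 688.3 N.
ΣF_x = 0: no horizontal applied forces, so P_x = 0.

P_x = 0, P_y = 688.3 N, Q_y = 482.2 N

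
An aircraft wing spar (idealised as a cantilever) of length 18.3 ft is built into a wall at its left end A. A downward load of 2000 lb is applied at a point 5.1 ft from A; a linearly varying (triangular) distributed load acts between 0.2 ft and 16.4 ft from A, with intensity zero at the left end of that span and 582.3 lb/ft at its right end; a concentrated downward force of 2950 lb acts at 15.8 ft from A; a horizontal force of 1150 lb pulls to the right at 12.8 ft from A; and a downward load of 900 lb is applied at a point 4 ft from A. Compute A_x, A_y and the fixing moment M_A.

A_x = -1150 lb, A_y = 10570 lb, M_A = 112300 lb·ft

Resultant of the triangular load: ½ × 582.3 × 16.2 = 4716.63 lb, acting at 11 ft from A (one-third of the span from the peak).
ΣF_x = 0: A_x + 1150 = 0 → A_x = -1150 lb.
ΣF_y = 0: A_y − 2000 − ½·582.3·16.2 − 2950 − 900 = 0 → A_y = 10570 lb.
ΣM about A: M_A − 2000·5.1 − (½·582.3·16.2)·11 − 2950·15.8 − 900·4 = 0 → M_A = 112300 lb·ft.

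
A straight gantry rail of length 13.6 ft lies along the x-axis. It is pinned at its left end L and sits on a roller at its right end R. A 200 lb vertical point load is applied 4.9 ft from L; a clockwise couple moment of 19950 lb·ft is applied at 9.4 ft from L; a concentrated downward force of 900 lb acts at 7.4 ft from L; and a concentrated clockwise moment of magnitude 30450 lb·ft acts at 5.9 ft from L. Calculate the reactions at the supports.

L_x = 0, L_y = -3168 lb, R_y = 4268 lb

Taking moments about L: R_y·13.6 − 200·4.9 − 19950 − 900·7.4 − 30450 = 0 → R_y = 58040/13.6 = 4267.65 ≈ 4268 lb.
ΣF_y = 0: L_y + 4267.65 − 200 − 900 = 0 → L_y = -3168 lb.
ΣF_x = 0: no horizontal applied forces, so L_x = 0.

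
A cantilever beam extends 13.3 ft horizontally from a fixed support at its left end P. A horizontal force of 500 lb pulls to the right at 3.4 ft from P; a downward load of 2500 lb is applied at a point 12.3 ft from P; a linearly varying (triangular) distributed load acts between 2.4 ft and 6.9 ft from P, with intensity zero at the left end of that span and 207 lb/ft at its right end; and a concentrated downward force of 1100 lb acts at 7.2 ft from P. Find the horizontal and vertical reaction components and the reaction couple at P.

P_x = -500.0 lb, P_y = 4066 lb, M_P = 41190 lb·ft

Resultant of the triangular load: ½ × 207 × 4.5 = 465.75 lb, acting at 5.4 ft from P (one-third of the span from the peak).
ΣF_x = 0: P_x + 500 = 0 → P_x = -500.0 lb.
ΣF_y = 0: P_y − 2500 − ½·207·4.5 − 1100 = 0 → P_y = 4066 lb.
ΣM about P: M_P − 2500·12.3 − (½·207·4.5)·5.4 − 1100·7.2 = 0 → M_P = 41190 lb·ft.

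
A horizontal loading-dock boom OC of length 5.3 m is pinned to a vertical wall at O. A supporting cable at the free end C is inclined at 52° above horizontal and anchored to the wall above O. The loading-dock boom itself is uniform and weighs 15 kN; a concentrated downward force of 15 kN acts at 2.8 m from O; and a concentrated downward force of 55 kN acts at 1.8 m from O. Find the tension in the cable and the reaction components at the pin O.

ΣM about O: T·sin52°·5.3 − 15·2.65 − 15·2.8 − 55·1.8 = 0 → T = 180.75/(5.3·0.788011) = 43.2783 ≈ 43.28 kN.
ΣF_x = 0: O_x − T·cos52° = 0 → O_x = 43.2783 × 0.615661 = 26.64 kN.
ΣF_y = 0: O_y + T·sin52° − 15 − 15 − 55 = 0 → O_y = 85 − 43.2783 × 0.788011 = 50.90 kN.

T = 43.28 kN, O_x = 26.64 kN, O_y = 50.90 kN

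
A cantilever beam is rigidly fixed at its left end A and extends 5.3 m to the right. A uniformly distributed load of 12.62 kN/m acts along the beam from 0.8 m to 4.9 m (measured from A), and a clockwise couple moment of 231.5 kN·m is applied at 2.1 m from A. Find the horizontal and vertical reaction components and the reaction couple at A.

A_x = 0, A_y = 51.74 kN, M_A = 379.0 kN·m

Resultant of the distributed load: 12.62 × 4.1 = 51.742 kN at 2.85 m from A.
ΣF_x = 0: A_x = 0.
ΣF_y = 0: A_y − 12.62·4.1 = 0 → A_y = 51.74 kN.
ΣM about A: M_A − (12.62·4.1)·2.85 − 231.5 = 0 → M_A = 379.0 kN·m.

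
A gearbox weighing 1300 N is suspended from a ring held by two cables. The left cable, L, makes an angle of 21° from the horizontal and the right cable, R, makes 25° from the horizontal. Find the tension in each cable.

ΣF_x = 0: −T_L·cos21° + T_R·cos25° = 0 → T_R = 1.03009·T_L.
ΣF_y = 0: T_L·sin21° + T_R·sin25° = 1300.
Substitute: T_L·(0.358368 + 1.03009·0.422618) = 1300 → T_L = 1637.89 ≈ 1638 N.
Then T_R = 1.03009 × 1637.89 = 1687 N.

T_L = 1638 N, T_R = 1687 N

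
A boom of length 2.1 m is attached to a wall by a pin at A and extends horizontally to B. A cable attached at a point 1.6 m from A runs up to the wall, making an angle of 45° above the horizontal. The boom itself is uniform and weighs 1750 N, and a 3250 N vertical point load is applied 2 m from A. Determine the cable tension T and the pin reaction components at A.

ΣM about A: T·sin45°·1.6 − 1750·1.05 − 3250·2 = 0 → T = 8337.5/(1.6·0.707107) = 7369.38 ≈ 7369 N.
ΣF_x = 0: A_x − T·cos45° = 0 → A_x = 7369.38 × 0.707107 = 5211 N.
ΣF_y = 0: A_y + T·sin45° − 1750 − 3250 = 0 → A_y = 5000 − 7369.38 × 0.707107 = -210.9 N.

T = 7369 N, A_x = 5211 N, A_y = -210.9 N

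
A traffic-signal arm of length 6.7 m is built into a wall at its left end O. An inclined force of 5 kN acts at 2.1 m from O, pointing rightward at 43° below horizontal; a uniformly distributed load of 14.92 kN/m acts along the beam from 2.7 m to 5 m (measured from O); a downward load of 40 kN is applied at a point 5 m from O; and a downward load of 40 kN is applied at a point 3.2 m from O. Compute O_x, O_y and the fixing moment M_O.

Resultant of the distributed load: 14.92 × 2.3 = 34.316 kN at 3.85 m from O.
ΣF_x = 0: O_x + 5·cos43° = 0 → O_x = -3.657 kN.
ΣF_y = 0: O_y − 5·sin43° − 14.92·2.3 − 40 − 40 = 0 → O_y = 117.7 kN.
ΣM about O: M_O − 5·sin43°·2.1 − (14.92·2.3)·3.85 − 40·5 − 40·3.2 = 0 → M_O = 467.3 kN·m.

O_x = -3.657 kN, O_y = 117.7 kN, M_O = 467.3 kN·m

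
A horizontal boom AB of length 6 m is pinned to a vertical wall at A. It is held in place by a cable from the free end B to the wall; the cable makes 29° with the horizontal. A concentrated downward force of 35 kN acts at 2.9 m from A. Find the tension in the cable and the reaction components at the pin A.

ΣM about A: T·sin29°·6 − 35·2.9 = 0 → T = 101.5/(6·0.48481) = 34.8934 ≈ 34.89 kN.
ΣF_x = 0: A_x − T·cos29° = 0 → A_x = 34.8934 × 0.87462 = 30.52 kN.
ΣF_y = 0: A_y + T·sin29° − 35 = 0 → A_y = 35 − 34.8934 × 0.48481 = 18.08 kN.

T = 34.89 kN, A_x = 30.52 kN, A_y = 18.08 kN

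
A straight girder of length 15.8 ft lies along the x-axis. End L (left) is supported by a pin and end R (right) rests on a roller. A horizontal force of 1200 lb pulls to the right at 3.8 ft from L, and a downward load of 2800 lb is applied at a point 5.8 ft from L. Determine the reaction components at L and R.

L_x = -1200 lb, L_y = 1772 lb, R_y = 1028 lb

ΣM about L: R_y·15.8 − 2800·5.8 = 0 → R_y = 16240/15.8 = 1027.85 ≈ 1028 lb.
ΣF_y = 0: L_y + 1027.85 − 2800 = 0 → L_y = 1772 lb.
ΣF_x = 0: L_x + 1200 = 0 → L_x = -1200 lb.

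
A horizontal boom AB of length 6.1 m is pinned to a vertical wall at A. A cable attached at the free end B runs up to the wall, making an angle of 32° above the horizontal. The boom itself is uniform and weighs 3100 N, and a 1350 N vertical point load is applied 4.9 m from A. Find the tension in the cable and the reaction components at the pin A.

ΣM about A: T·sin32°·6.1 − 3100·3.05 − 1350·4.9 = 0 → T = 16070/(6.1·0.529919) = 4971.38 ≈ 4971 N.
ΣF_x = 0: A_x − T·cos32° = 0 → A_x = 4971.38 × 0.848048 = 4216 N.
ΣF_y = 0: A_y + T·sin32° − 3100 − 1350 = 0 → A_y = 4450 − 4971.38 × 0.529919 = 1816 N.

T = 4971 N, A_x = 4216 N, A_y = 1816 N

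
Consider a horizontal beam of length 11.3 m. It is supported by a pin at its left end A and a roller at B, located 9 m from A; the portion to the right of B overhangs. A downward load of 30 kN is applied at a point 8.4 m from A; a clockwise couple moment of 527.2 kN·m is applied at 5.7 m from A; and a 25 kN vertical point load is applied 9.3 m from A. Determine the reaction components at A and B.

ΣM about A: B_y·9 − 30·8.4 − 527.2 − 25·9.3 = 0 → B_y = 1011.7/9 = 112.411 ≈ 112.4 kN.
ΣF_y = 0: A_y + 112.411 − 30 − 25 = 0 → A_y = -57.41 kN.
ΣF_x = 0: no horizontal applied forces, so A_x = 0.

A_x = 0, A_y = -57.41 kN, B_y = 112.4 kN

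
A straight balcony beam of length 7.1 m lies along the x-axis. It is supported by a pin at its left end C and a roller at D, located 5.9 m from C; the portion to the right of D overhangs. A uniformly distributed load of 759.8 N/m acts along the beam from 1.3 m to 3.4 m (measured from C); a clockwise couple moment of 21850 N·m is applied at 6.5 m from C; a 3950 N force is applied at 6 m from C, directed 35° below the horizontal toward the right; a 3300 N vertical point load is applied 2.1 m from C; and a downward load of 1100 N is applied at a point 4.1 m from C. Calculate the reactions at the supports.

Resultant of the distributed load: 759.8 × 2.1 = 1595.58 N at 2.35 m from C.
ΣM about C: D_y·5.9 − (759.8·2.1)·2.35 − 21850 − 3950·sin35°·6 − 3300·2.1 − 1100·4.1 = 0 → D_y = 50633.4/5.9 = 8581.93 ≈ 8582 N.
ΣF_y = 0: C_y + 8581.93 − 759.8·2.1 − 3950·sin35° − 3300 − 1100 = 0 → C_y = -320.7 N.
ΣF_x = 0: C_x + 3950·cos35° = 0 → C_x = -3236 N.

C_x = -3236 N, C_y = -320.7 N, D_y = 8582 N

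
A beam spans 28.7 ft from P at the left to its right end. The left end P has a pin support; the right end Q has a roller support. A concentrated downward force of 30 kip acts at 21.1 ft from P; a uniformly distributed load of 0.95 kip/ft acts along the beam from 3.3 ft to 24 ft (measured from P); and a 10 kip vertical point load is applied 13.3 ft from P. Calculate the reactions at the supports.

Resultant of the distributed load: 0.95 × 20.7 = 19.665 kip at 13.65 ft from P.
Moments about P: Q_y·28.7 − 30·21.1 − (0.95·20.7)·13.65 − 10·13.3 = 0 → Q_y = 1034.42725/28.7 = 36.0428 ≈ 36.04 kip.
ΣF_y = 0: P_y + 36.0428 − 30 − 0.95·20.7 − 10 = 0 → P_y = 23.62 kip.
ΣF_x = 0: no horizontal applied forces, so P_x = 0.

P_x = 0, P_y = 23.62 kip, Q_y = 36.04 kip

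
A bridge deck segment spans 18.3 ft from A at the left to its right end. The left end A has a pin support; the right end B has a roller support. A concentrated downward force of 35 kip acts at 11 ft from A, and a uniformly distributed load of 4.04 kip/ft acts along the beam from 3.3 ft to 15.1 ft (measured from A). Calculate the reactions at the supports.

Resultant of the distributed load: 4.04 × 11.8 = 47.672 kip at 9.2 ft from A.
Moments about A: B_y·18.3 − 35·11 − (4.04·11.8)·9.2 = 0 → B_y = 823.5824/18.3 = 45.0045 ≈ 45.00 kip.
ΣF_y = 0: A_y + 45.0045 − 35 − 4.04·11.8 = 0 → A_y = 37.67 kip.
ΣF_x = 0: no horizontal applied forces, so A_x = 0.

A_x = 0, A_y = 37.67 kip, B_y = 45.00 kip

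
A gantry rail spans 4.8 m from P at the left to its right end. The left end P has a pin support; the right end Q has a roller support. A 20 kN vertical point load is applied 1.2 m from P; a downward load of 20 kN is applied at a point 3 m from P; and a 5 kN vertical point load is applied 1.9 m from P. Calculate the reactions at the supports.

P_x = 0, P_y = 25.52 kN, Q_y = 19.48 kN

ΣM about P: Q_y·4.8 − 20·1.2 − 20·3 − 5·1.9 = 0 → Q_y = 93.5/4.8 = 19.4792 ≈ 19.48 kN.
ΣF_y = 0: P_y + 19.4792 − 20 − 20 − 5 = 0 → P_y = 25.52 kN.
ΣF_x = 0: no horizontal applied forces, so P_x = 0.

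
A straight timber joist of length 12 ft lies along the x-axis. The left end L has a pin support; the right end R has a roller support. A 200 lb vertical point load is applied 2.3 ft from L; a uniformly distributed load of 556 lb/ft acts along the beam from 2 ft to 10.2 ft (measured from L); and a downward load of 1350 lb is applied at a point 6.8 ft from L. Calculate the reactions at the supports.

L_x = 0, L_y = 2988 lb, R_y = 3121 lb

Resultant of the distributed load: 556 × 8.2 = 4559.2 lb at 6.1 ft from L.
Moments about L: R_y·12 − 200·2.3 − (556·8.2)·6.1 − 1350·6.8 = 0 → R_y = 37451.12/12 = 3120.93 ≈ 3121 lb.
ΣF_y = 0: L_y + 3120.93 − 200 − 556·8.2 − 1350 = 0 → L_y = 2988 lb.
ΣF_x = 0: no horizontal applied forces, so L_x = 0.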